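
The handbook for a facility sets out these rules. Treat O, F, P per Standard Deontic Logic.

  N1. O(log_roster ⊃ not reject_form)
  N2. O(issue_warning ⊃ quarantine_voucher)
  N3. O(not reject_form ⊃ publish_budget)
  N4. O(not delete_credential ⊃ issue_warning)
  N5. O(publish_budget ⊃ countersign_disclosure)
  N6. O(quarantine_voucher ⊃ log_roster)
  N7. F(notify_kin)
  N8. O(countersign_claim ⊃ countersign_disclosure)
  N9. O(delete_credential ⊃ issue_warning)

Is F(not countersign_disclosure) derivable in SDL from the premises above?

By case analysis on delete_credential: premise 9 gives O(delete_credential ⊃ issue_warning) and premise 4 gives O(not delete_credential ⊃ issue_warning), so O(issue_warning) either way.
With premise 2, O(issue_warning ⊃ quarantine_voucher), the K-axiom yields O(quarantine_voucher).
With premise 6, O(quarantine_voucher ⊃ log_roster), the K-axiom yields O(log_roster).
Applying K to premise 1 (O(log_roster ⊃ not reject_form)) and O(log_roster) yields O(not reject_form).
Premise 3 is O(not reject_form ⊃ publish_budget); since O(not reject_form), deontic closure gives O(publish_budget).
Premise 5 is O(publish_budget ⊃ countersign_disclosure); since O(publish_budget), deontic closure gives O(countersign_disclosure).
Premises 7, 8 do not contribute to this derivation.
So O(countersign_disclosure) holds, i.e. F(not countersign_disclosure). The claim follows.

Yes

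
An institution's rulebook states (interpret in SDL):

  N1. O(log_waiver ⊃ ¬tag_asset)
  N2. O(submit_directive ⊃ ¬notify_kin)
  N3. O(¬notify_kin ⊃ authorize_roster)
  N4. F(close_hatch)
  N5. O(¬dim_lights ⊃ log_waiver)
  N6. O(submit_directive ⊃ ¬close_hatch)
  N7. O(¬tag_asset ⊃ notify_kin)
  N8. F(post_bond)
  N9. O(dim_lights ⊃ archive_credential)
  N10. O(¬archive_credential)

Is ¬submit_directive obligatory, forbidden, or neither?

From premise 10 we have O(¬archive_credential).
The contrapositive of premise 9 (O(dim_lights ⊃ archive_credential)) is O(¬archive_credential ⊃ ¬dim_lights), and O(¬archive_credential) is already established, so O(¬dim_lights).
With premise 5, O(¬dim_lights ⊃ log_waiver), the K-axiom yields O(log_waiver).
Applying K to premise 1 (O(log_waiver ⊃ ¬tag_asset)) and O(log_waiver) yields O(¬tag_asset).
Premise 7 is O(¬tag_asset ⊃ notify_kin); since O(¬tag_asset), deontic closure gives O(notify_kin).
Premise 2, O(submit_directive ⊃ ¬notify_kin), contraposes to O(notify_kin ⊃ ¬submit_directive); with O(notify_kin) we get O(¬submit_directive).
Premises 3, 4, 6, 8 do not contribute to this derivation.
Hence ¬submit_directive is obligatory.

Obligatory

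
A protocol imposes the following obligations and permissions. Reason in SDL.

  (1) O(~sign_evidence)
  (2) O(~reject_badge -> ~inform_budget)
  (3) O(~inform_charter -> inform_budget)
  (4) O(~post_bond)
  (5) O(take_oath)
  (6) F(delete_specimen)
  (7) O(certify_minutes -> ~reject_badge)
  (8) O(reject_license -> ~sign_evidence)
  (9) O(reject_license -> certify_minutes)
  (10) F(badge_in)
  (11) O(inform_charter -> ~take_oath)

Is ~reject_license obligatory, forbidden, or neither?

From premise 5 we have O(take_oath).
Premise 11 is O(inform_charter -> ~take_oath); contrapositively O(take_oath -> ~inform_charter). Since O(take_oath) holds, K gives O(~inform_charter).
Premise 3 is O(~inform_charter -> inform_budget); since O(~inform_charter), deontic closure gives O(inform_budget).
Premise 2, O(~reject_badge -> ~inform_budget), contraposes to O(inform_budget -> reject_badge); with O(inform_budget) we get O(reject_badge).
Premise 7, O(certify_minutes -> ~reject_badge), contraposes to O(reject_badge -> ~certify_minutes); with O(reject_badge) we get O(~certify_minutes).
Premise 9 is O(reject_license -> certify_minutes); contrapositively O(~certify_minutes -> ~reject_license). Since O(~certify_minutes) holds, K gives O(~reject_license).
Premises 1, 4, 6, 8, 10 do not contribute to this derivation.
Hence ~reject_license is obligatory.

Obligatory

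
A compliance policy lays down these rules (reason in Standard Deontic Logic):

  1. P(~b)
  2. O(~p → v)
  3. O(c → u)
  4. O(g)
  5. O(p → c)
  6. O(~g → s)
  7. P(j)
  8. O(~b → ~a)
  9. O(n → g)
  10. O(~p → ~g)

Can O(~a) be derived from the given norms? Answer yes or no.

Premise 8 is O(~b → ~a), but O(~b) is not derivable from the premises (the permission P(~b) asserts only ~O(b), not O(~b)), so it does not yield O(~a).
No other premise forces O(~a). An ideal world satisfying every premise can still have ~a false, so O(~a) is not derivable.

No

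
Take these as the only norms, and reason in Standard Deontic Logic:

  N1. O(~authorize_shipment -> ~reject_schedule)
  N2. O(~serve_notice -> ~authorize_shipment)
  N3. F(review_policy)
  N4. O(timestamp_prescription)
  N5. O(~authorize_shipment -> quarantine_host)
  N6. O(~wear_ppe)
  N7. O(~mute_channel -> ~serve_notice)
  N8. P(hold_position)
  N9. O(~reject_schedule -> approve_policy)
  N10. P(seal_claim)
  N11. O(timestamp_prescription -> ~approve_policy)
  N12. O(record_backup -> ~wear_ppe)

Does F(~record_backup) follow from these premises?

No

Premise 12 is O(record_backup -> ~wear_ppe); even if O(~wear_ppe) held, inferring O(record_backup) would be affirming the consequent — invalid.
No other premise forces O(record_backup). An ideal world satisfying every premise can still have ~record_backup true, so F(~record_backup) is not derivable.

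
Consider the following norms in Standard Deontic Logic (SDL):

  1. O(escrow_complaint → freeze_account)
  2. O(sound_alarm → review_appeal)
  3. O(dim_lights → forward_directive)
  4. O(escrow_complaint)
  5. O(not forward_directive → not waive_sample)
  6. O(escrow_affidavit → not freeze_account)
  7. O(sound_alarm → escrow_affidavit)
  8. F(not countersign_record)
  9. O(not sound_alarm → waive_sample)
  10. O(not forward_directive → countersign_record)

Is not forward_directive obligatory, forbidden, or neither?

Forbidden

Premise 4 states O(escrow_complaint) outright.
From O(escrow_complaint) and premise 1, O(escrow_complaint → freeze_account), we obtain O(freeze_account).
Premise 6 is O(escrow_affidavit → not freeze_account); contrapositively O(freeze_account → not escrow_affidavit). Since O(freeze_account) holds, K gives O(not escrow_affidavit).
The contrapositive of premise 7 (O(sound_alarm → escrow_affidavit)) is O(not escrow_affidavit → not sound_alarm), and O(not escrow_affidavit) is already established, so O(not sound_alarm).
Applying K to premise 9 (O(not sound_alarm → waive_sample)) and O(not sound_alarm) yields O(waive_sample).
Premise 5 is O(not forward_directive → not waive_sample); contrapositively O(waive_sample → forward_directive). Since O(waive_sample) holds, K gives O(forward_directive).
Premises 2, 3, 8, 10 do not contribute to this derivation.
Thus O(forward_directive), which is F(not forward_directive): not forward_directive is forbidden.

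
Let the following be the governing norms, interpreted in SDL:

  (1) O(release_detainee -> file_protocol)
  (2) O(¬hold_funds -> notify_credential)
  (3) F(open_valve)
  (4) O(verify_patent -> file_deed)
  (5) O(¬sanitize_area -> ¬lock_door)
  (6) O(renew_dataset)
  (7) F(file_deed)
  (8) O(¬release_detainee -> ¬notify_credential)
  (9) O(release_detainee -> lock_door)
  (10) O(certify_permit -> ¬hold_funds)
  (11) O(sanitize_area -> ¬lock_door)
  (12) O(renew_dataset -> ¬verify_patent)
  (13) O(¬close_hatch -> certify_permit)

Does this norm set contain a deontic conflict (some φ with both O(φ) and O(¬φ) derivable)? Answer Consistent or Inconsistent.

Premise 4 is O(verify_patent -> file_deed), but O(verify_patent) is not derivable from the premises, so it does not yield O(file_deed).
So O(file_deed) is not derivable, and the apparent clash with O(¬file_deed) does not arise.
A world satisfying every obligation exists (e.g. certify_permit=false, close_hatch=true, file_deed=false, file_protocol=false, hold_funds=true, lock_door=false, notify_credential=false, open_valve=false, release_detainee=false, renew_dataset=true, sanitize_area=false, verify_patent=false); no atom is both obligatory and forbidden, so the set is consistent.

Consistent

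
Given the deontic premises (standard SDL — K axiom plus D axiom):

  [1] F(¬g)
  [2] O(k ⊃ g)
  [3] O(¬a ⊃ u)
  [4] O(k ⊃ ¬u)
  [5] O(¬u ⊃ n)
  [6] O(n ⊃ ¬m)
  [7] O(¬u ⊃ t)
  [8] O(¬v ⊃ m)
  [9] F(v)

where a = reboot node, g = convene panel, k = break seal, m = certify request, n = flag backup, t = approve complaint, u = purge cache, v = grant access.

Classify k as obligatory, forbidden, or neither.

Forbidden

Premise 9, F(v), is equivalent to O(¬v).
From O(¬v) and premise 8, O(¬v ⊃ m), we obtain O(m).
Premise 6, O(n ⊃ ¬m), contraposes to O(m ⊃ ¬n); with O(m) we get O(¬n).
Premise 5, O(¬u ⊃ n), contraposes to O(¬n ⊃ u); with O(¬n) we get O(u).
Premise 4 is O(k ⊃ ¬u); contrapositively O(u ⊃ ¬k). Since O(u) holds, K gives O(¬k).
Premises 1, 2, 3, 7 do not contribute to this derivation.
Thus O(¬k), which is F(k): k is forbidden.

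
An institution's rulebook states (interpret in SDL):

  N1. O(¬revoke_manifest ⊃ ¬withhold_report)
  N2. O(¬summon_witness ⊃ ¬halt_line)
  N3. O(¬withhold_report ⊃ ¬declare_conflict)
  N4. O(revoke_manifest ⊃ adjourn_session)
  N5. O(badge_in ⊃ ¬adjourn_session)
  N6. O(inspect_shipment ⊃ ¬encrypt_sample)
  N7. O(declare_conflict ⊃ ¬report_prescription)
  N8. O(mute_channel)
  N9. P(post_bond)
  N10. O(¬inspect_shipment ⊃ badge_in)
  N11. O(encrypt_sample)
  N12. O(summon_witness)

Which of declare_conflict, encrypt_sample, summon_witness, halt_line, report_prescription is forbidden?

Premise 11 states O(encrypt_sample) outright.
The contrapositive of premise 6 (O(inspect_shipment ⊃ ¬encrypt_sample)) is O(encrypt_sample ⊃ ¬inspect_shipment), and O(encrypt_sample) is already established, so O(¬inspect_shipment).
Premise 10 is O(¬inspect_shipment ⊃ badge_in); since O(¬inspect_shipment), deontic closure gives O(badge_in).
Premise 5 is O(badge_in ⊃ ¬adjourn_session); since O(badge_in), deontic closure gives O(¬adjourn_session).
Premise 4, O(revoke_manifest ⊃ adjourn_session), contraposes to O(¬adjourn_session ⊃ ¬revoke_manifest); with O(¬adjourn_session) we get O(¬revoke_manifest).
Premise 1 is O(¬revoke_manifest ⊃ ¬withhold_report); since O(¬revoke_manifest), deontic closure gives O(¬withhold_report).
Applying K to premise 3 (O(¬withhold_report ⊃ ¬declare_conflict)) and O(¬withhold_report) yields O(¬declare_conflict).
So O(¬declare_conflict) holds, i.e. declare_conflict is forbidden. None of the other listed options is forbidden under the premises.

declare_conflict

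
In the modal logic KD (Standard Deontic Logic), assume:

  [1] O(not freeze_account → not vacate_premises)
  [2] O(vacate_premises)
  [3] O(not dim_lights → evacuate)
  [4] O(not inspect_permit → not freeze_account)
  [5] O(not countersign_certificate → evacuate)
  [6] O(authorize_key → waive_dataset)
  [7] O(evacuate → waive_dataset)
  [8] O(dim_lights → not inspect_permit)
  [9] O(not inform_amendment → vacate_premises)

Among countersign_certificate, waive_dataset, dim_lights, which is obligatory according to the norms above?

Premise 2 gives O(vacate_premises).
Premise 1 is O(not freeze_account → not vacate_premises); contrapositively O(vacate_premises → freeze_account). Since O(vacate_premises) holds, K gives O(freeze_account).
Premise 4 is O(not inspect_permit → not freeze_account); contrapositively O(freeze_account → inspect_permit). Since O(freeze_account) holds, K gives O(inspect_permit).
The contrapositive of premise 8 (O(dim_lights → not inspect_permit)) is O(inspect_permit → not dim_lights), and O(inspect_permit) is already established, so O(not dim_lights).
Applying K to premise 3 (O(not dim_lights → evacuate)) and O(not dim_lights) yields O(evacuate).
From O(evacuate) and premise 7, O(evacuate → waive_dataset), we obtain O(waive_dataset).
So O(waive_dataset) holds — waive_dataset is obligatory. None of the other listed options is made obligatory by any chain of premises.

waive_dataset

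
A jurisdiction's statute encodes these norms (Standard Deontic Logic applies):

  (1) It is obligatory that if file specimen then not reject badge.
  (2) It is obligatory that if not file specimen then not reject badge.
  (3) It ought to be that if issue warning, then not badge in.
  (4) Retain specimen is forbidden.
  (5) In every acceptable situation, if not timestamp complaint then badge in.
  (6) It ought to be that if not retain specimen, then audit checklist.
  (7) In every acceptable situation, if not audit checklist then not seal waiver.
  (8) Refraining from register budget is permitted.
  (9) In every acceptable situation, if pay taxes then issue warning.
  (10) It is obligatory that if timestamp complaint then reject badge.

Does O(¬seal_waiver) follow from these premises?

No

Premise 7 is O(¬audit_checklist → ¬seal_waiver), but O(¬audit_checklist) is not derivable from the premises, so it does not yield O(¬seal_waiver).
No other premise forces O(¬seal_waiver). An ideal world satisfying every premise can still have ¬seal_waiver false, so O(¬seal_waiver) is not derivable.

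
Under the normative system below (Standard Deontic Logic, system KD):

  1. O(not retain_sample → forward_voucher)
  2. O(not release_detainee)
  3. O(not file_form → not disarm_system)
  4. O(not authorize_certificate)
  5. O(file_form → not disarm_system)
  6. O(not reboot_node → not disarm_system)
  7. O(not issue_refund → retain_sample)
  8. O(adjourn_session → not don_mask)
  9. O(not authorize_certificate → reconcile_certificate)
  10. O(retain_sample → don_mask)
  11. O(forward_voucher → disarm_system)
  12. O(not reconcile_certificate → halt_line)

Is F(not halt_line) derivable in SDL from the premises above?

Premise 12 is O(not reconcile_certificate → halt_line), but O(not reconcile_certificate) is not derivable from the premises, so it does not yield O(halt_line).
No other premise forces O(halt_line). An ideal world satisfying every premise can still have not halt_line true, so F(not halt_line) is not derivable.

No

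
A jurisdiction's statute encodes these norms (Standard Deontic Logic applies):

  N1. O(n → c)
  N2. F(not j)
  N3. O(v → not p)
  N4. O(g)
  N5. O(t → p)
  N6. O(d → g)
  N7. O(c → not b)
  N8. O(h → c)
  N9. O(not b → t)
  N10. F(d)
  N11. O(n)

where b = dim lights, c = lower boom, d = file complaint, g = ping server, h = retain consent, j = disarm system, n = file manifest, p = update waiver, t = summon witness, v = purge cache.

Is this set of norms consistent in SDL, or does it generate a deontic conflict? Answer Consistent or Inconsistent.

Consistent

Premise 6 is O(d → g); even if O(g) held, inferring O(d) would be affirming the consequent — invalid.
So O(d) is not derivable, and the apparent clash with O(not d) does not arise.
A world satisfying every obligation exists (e.g. b=false, c=true, d=false, g=true, h=false, j=true, n=true, p=true, t=true, v=false); no atom is both obligatory and forbidden, so the set is consistent.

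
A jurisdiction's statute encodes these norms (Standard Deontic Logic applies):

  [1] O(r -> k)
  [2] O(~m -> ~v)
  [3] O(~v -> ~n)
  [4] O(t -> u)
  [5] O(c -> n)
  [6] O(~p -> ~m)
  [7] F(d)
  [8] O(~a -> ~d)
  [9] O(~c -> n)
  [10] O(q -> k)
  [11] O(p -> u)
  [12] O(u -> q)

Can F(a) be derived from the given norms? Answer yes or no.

Premise 8 is O(~a -> ~d); even if O(~d) held, inferring O(~a) would be affirming the consequent — invalid.
No other premise forces O(~a). An ideal world satisfying every premise can still have a true, so F(a) is not derivable.

No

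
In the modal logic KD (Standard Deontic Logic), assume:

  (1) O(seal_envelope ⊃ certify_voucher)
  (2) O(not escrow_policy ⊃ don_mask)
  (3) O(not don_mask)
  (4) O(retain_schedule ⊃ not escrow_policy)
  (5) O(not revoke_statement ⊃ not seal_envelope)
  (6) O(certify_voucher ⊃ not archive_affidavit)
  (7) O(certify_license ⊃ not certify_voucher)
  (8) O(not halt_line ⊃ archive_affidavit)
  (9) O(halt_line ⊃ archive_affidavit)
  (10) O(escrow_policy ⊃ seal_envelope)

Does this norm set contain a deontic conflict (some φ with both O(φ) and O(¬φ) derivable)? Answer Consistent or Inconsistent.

By case analysis on halt_line: premise 9 gives O(halt_line ⊃ archive_affidavit) and premise 8 gives O(not halt_line ⊃ archive_affidavit), so O(archive_affidavit) either way.
Premise 6, O(certify_voucher ⊃ not archive_affidavit), contraposes to O(archive_affidavit ⊃ not certify_voucher); with O(archive_affidavit) we get O(not certify_voucher).
The contrapositive of premise 1 (O(seal_envelope ⊃ certify_voucher)) is O(not certify_voucher ⊃ not seal_envelope), and O(not certify_voucher) is already established, so O(not seal_envelope).
Premise 10, O(escrow_policy ⊃ seal_envelope), contraposes to O(not seal_envelope ⊃ not escrow_policy); with O(not seal_envelope) we get O(not escrow_policy).
Applying K to premise 2 (O(not escrow_policy ⊃ don_mask)) and O(not escrow_policy) yields O(don_mask).
But premise 3 directly asserts O(not don_mask).
We now have both O(don_mask) and O(not don_mask) — don_mask is simultaneously obligatory and forbidden, violating the D-axiom.

Inconsistent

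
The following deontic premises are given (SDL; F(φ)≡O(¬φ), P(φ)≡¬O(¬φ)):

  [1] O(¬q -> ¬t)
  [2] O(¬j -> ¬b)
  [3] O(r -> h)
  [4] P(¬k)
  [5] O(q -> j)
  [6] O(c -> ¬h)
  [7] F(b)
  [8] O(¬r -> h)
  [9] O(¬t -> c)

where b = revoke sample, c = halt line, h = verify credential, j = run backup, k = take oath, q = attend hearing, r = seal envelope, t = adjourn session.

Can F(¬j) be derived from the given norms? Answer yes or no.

Premises 8 and 3 cover both cases: O(¬r -> h) and O(r -> h). Since ¬r ∨ r is a tautology, O(h) follows.
Premise 6 is O(c -> ¬h); contrapositively O(h -> ¬c). Since O(h) holds, K gives O(¬c).
Premise 9, O(¬t -> c), contraposes to O(¬c -> t); with O(¬c) we get O(t).
Premise 1 is O(¬q -> ¬t); contrapositively O(t -> q). Since O(t) holds, K gives O(q).
With premise 5, O(q -> j), the K-axiom yields O(j).
Premises 2, 4, 7 do not contribute to this derivation.
So O(j) holds, i.e. F(¬j). The claim follows.

Yes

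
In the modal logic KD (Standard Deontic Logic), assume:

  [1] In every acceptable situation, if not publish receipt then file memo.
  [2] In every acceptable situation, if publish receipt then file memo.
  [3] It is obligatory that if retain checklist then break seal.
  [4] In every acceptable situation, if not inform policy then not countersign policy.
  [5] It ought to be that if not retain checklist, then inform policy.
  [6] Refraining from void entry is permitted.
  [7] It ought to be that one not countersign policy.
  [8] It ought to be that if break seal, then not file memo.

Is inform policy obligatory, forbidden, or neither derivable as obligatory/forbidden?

Premises 1 and 2 are O(¬publish_receipt → file_memo) and O(publish_receipt → file_memo); every ideal world satisfies ¬publish_receipt or publish_receipt, so in either case file_memo holds — hence O(file_memo).
Premise 8 is O(break_seal → ¬file_memo); contrapositively O(file_memo → ¬break_seal). Since O(file_memo) holds, K gives O(¬break_seal).
The contrapositive of premise 3 (O(retain_checklist → break_seal)) is O(¬break_seal → ¬retain_checklist), and O(¬break_seal) is already established, so O(¬retain_checklist).
With premise 5, O(¬retain_checklist → inform_policy), the K-axiom yields O(inform_policy).
Premises 4, 6, 7 do not contribute to this derivation.
Hence inform_policy is obligatory.

Obligatory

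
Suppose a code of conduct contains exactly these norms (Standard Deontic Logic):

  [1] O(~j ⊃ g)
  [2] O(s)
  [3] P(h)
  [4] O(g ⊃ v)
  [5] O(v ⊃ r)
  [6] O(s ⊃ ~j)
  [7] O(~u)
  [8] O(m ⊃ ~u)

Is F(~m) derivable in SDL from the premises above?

Premise 8 is O(m ⊃ ~u); even if O(~u) held, inferring O(m) would be affirming the consequent — invalid.
No other premise forces O(m). An ideal world satisfying every premise can still have ~m true, so F(~m) is not derivable.

No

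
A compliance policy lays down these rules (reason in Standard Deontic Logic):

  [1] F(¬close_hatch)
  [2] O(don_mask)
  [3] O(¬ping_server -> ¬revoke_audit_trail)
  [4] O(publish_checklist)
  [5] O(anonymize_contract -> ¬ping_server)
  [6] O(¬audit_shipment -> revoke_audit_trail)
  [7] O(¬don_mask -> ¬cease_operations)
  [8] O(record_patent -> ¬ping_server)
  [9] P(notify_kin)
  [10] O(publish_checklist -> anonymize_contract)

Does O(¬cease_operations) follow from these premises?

No

Premise 7 is O(¬don_mask -> ¬cease_operations), but O(¬don_mask) is not derivable from the premises, so it does not yield O(¬cease_operations).
No other premise forces O(¬cease_operations). An ideal world satisfying every premise can still have ¬cease_operations false, so O(¬cease_operations) is not derivable.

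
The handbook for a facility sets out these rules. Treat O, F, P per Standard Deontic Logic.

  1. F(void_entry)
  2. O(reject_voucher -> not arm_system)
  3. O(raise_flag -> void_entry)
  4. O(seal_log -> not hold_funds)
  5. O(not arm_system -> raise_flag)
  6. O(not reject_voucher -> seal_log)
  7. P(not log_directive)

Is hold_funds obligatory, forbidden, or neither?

Forbidden

Premise 1 is F(void_entry), i.e. O(not void_entry).
The contrapositive of premise 3 (O(raise_flag -> void_entry)) is O(not void_entry -> not raise_flag), and O(not void_entry) is already established, so O(not raise_flag).
Premise 5, O(not arm_system -> raise_flag), contraposes to O(not raise_flag -> arm_system); with O(not raise_flag) we get O(arm_system).
The contrapositive of premise 2 (O(reject_voucher -> not arm_system)) is O(arm_system -> not reject_voucher), and O(arm_system) is already established, so O(not reject_voucher).
From O(not reject_voucher) and premise 6, O(not reject_voucher -> seal_log), we obtain O(seal_log).
With premise 4, O(seal_log -> not hold_funds), the K-axiom yields O(not hold_funds).
Premise 7 does not contribute to this derivation.
Thus O(not hold_funds), which is F(hold_funds): hold_funds is forbidden.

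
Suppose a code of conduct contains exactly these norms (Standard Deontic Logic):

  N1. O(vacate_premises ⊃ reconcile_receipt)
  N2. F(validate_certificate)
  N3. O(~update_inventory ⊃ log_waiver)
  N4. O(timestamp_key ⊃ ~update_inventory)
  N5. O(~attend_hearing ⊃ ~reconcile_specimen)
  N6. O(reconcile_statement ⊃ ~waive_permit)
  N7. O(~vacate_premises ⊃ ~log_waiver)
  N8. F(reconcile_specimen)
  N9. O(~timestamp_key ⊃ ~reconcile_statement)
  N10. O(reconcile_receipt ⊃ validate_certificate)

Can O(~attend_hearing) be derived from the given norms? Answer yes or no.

Premise 5 is O(~attend_hearing ⊃ ~reconcile_specimen); even if O(~reconcile_specimen) held, inferring O(~attend_hearing) would be affirming the consequent — invalid.
No other premise forces O(~attend_hearing). An ideal world satisfying every premise can still have ~attend_hearing false, so O(~attend_hearing) is not derivable.

No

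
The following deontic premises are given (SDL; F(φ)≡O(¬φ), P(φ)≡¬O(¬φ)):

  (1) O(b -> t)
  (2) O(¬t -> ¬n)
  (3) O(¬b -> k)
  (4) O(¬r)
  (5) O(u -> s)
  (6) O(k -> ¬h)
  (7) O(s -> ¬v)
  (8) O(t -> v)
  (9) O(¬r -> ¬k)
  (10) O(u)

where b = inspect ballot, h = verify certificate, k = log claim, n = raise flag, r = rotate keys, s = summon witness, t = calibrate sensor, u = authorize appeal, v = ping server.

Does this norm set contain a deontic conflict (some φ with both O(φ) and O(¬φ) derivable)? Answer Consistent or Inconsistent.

Premise 4 states O(¬r) outright.
Applying K to premise 9 (O(¬r -> ¬k)) and O(¬r) yields O(¬k).
The contrapositive of premise 3 (O(¬b -> k)) is O(¬k -> b), and O(¬k) is already established, so O(b).
Premise 1 is O(b -> t); since O(b), deontic closure gives O(t).
From O(t) and premise 8, O(t -> v), we obtain O(v).
Premise 7, O(s -> ¬v), contraposes to O(v -> ¬s); with O(v) we get O(¬s).
The contrapositive of premise 5 (O(u -> s)) is O(¬s -> ¬u), and O(¬s) is already established, so O(¬u).
However, premise 10 gives O(u).
We now have both O(¬u) and O(u) — u is simultaneously obligatory and forbidden, violating the D-axiom.

Inconsistent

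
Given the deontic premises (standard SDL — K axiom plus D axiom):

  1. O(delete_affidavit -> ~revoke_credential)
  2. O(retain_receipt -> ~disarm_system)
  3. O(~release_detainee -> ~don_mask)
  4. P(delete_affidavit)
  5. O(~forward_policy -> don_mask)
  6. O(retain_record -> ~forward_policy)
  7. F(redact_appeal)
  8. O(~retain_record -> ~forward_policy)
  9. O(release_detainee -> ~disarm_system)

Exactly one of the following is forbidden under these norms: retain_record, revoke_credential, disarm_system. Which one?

By case analysis on ~retain_record: premise 8 gives O(~retain_record -> ~forward_policy) and premise 6 gives O(retain_record -> ~forward_policy), so O(~forward_policy) either way.
Premise 5 is O(~forward_policy -> don_mask); since O(~forward_policy), deontic closure gives O(don_mask).
Premise 3 is O(~release_detainee -> ~don_mask); contrapositively O(don_mask -> release_detainee). Since O(don_mask) holds, K gives O(release_detainee).
With premise 9, O(release_detainee -> ~disarm_system), the K-axiom yields O(~disarm_system).
So O(~disarm_system) holds, i.e. disarm_system is forbidden. None of the other listed options is forbidden under the premises.

disarm_system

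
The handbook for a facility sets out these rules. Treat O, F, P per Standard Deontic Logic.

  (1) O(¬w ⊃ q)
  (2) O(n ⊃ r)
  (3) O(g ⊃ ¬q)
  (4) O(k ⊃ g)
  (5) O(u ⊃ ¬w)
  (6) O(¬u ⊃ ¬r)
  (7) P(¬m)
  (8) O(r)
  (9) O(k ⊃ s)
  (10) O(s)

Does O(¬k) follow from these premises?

Yes

Premise 8 gives O(r).
Premise 6 is O(¬u ⊃ ¬r); contrapositively O(r ⊃ u). Since O(r) holds, K gives O(u).
Applying K to premise 5 (O(u ⊃ ¬w)) and O(u) yields O(¬w).
Premise 1 is O(¬w ⊃ q); since O(¬w), deontic closure gives O(q).
The contrapositive of premise 3 (O(g ⊃ ¬q)) is O(q ⊃ ¬g), and O(q) is already established, so O(¬g).
The contrapositive of premise 4 (O(k ⊃ g)) is O(¬g ⊃ ¬k), and O(¬g) is already established, so O(¬k).
Premises 2, 7, 9, 10 do not contribute to this derivation.
So O(¬k) follows.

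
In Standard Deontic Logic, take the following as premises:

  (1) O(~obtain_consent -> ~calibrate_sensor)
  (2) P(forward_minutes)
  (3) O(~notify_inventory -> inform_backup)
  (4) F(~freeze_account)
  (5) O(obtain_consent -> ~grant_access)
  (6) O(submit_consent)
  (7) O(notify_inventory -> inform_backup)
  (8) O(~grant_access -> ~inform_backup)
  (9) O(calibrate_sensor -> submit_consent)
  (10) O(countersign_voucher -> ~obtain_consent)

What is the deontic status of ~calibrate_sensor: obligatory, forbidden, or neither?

Obligatory

Premises 7 and 3 are O(notify_inventory -> inform_backup) and O(~notify_inventory -> inform_backup); every ideal world satisfies notify_inventory or ~notify_inventory, so in either case inform_backup holds — hence O(inform_backup).
Premise 8, O(~grant_access -> ~inform_backup), contraposes to O(inform_backup -> grant_access); with O(inform_backup) we get O(grant_access).
Premise 5 is O(obtain_consent -> ~grant_access); contrapositively O(grant_access -> ~obtain_consent). Since O(grant_access) holds, K gives O(~obtain_consent).
Premise 1 is O(~obtain_consent -> ~calibrate_sensor); since O(~obtain_consent), deontic closure gives O(~calibrate_sensor).
Premises 2, 4, 6, 9, 10 do not contribute to this derivation.
Hence ~calibrate_sensor is obligatory.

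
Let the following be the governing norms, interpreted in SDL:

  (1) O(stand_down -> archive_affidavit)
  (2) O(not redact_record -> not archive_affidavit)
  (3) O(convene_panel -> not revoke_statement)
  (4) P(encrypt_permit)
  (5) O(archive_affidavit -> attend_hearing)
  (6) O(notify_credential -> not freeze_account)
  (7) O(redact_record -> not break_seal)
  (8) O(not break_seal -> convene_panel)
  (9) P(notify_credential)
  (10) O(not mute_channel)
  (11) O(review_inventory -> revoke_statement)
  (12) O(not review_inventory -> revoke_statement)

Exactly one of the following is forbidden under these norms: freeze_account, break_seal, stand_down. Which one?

stand_down

Premises 11 and 12 are O(review_inventory -> revoke_statement) and O(not review_inventory -> revoke_statement); every ideal world satisfies review_inventory or not review_inventory, so in either case revoke_statement holds — hence O(revoke_statement).
Premise 3, O(convene_panel -> not revoke_statement), contraposes to O(revoke_statement -> not convene_panel); with O(revoke_statement) we get O(not convene_panel).
The contrapositive of premise 8 (O(not break_seal -> convene_panel)) is O(not convene_panel -> break_seal), and O(not convene_panel) is already established, so O(break_seal).
The contrapositive of premise 7 (O(redact_record -> not break_seal)) is O(break_seal -> not redact_record), and O(break_seal) is already established, so O(not redact_record).
From O(not redact_record) and premise 2, O(not redact_record -> not archive_affidavit), we obtain O(not archive_affidavit).
Premise 1, O(stand_down -> archive_affidavit), contraposes to O(not archive_affidavit -> not stand_down); with O(not archive_affidavit) we get O(not stand_down).
So O(not stand_down) holds, i.e. stand_down is forbidden. None of the other listed options is forbidden under the premises.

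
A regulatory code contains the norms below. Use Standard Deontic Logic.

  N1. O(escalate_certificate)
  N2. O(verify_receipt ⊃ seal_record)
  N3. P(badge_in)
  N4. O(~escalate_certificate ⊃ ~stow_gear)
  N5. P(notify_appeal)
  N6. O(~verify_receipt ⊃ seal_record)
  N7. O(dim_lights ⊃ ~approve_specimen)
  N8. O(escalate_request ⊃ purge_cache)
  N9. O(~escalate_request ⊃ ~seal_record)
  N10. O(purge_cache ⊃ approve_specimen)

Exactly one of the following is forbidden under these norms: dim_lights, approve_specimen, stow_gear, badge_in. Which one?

dim_lights

Premises 2 and 6 are O(verify_receipt ⊃ seal_record) and O(~verify_receipt ⊃ seal_record); every ideal world satisfies verify_receipt or ~verify_receipt, so in either case seal_record holds — hence O(seal_record).
Premise 9 is O(~escalate_request ⊃ ~seal_record); contrapositively O(seal_record ⊃ escalate_request). Since O(seal_record) holds, K gives O(escalate_request).
Applying K to premise 8 (O(escalate_request ⊃ purge_cache)) and O(escalate_request) yields O(purge_cache).
From O(purge_cache) and premise 10, O(purge_cache ⊃ approve_specimen), we obtain O(approve_specimen).
Premise 7, O(dim_lights ⊃ ~approve_specimen), contraposes to O(approve_specimen ⊃ ~dim_lights); with O(approve_specimen) we get O(~dim_lights).
So O(~dim_lights) holds, i.e. dim_lights is forbidden. None of the other listed options is forbidden under the premises.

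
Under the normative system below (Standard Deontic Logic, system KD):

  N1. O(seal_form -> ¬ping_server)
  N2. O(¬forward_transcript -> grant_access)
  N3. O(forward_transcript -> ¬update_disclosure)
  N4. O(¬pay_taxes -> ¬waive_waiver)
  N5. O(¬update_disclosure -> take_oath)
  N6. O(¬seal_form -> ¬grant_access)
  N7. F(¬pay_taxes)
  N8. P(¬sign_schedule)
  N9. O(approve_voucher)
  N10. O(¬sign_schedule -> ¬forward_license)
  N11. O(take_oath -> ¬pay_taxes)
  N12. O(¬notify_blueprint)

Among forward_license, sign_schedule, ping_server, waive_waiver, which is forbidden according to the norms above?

F(¬pay_taxes) at premise 7 means O(pay_taxes).
Premise 11 is O(take_oath -> ¬pay_taxes); contrapositively O(pay_taxes -> ¬take_oath). Since O(pay_taxes) holds, K gives O(¬take_oath).
The contrapositive of premise 5 (O(¬update_disclosure -> take_oath)) is O(¬take_oath -> update_disclosure), and O(¬take_oath) is already established, so O(update_disclosure).
Premise 3, O(forward_transcript -> ¬update_disclosure), contraposes to O(update_disclosure -> ¬forward_transcript); with O(update_disclosure) we get O(¬forward_transcript).
Premise 2 is O(¬forward_transcript -> grant_access); since O(¬forward_transcript), deontic closure gives O(grant_access).
The contrapositive of premise 6 (O(¬seal_form -> ¬grant_access)) is O(grant_access -> seal_form), and O(grant_access) is already established, so O(seal_form).
From O(seal_form) and premise 1, O(seal_form -> ¬ping_server), we obtain O(¬ping_server).
So O(¬ping_server) holds, i.e. ping_server is forbidden. None of the other listed options is forbidden under the premises.

ping_server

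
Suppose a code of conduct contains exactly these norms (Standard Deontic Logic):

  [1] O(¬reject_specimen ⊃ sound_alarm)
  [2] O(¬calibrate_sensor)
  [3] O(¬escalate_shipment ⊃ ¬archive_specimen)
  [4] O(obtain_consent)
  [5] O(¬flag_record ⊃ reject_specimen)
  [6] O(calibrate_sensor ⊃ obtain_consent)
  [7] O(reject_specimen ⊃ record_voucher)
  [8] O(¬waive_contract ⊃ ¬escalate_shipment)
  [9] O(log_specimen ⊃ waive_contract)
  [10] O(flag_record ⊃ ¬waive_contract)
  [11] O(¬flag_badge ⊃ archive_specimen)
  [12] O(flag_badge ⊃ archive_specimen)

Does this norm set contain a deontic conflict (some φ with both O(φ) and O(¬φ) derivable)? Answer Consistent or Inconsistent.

Consistent

Premise 6 is O(calibrate_sensor ⊃ obtain_consent); even if O(obtain_consent) held, inferring O(calibrate_sensor) would be affirming the consequent — invalid.
So O(calibrate_sensor) is not derivable, and the apparent clash with O(¬calibrate_sensor) does not arise.
A world satisfying every obligation exists (e.g. archive_specimen=true, calibrate_sensor=false, escalate_shipment=true, flag_badge=false, flag_record=false, log_specimen=false, obtain_consent=true, record_voucher=true, reject_specimen=true, sound_alarm=false, waive_contract=true); no atom is both obligatory and forbidden, so the set is consistent.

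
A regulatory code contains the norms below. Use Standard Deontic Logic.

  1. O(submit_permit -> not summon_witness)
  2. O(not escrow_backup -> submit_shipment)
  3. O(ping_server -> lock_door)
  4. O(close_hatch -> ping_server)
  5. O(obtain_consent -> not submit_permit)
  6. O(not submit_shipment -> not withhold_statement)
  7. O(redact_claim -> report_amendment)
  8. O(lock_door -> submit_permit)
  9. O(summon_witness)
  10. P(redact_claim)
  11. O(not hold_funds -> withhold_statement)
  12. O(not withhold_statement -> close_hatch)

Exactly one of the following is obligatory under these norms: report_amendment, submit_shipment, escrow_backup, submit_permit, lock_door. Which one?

submit_shipment

Premise 9 states O(summon_witness) outright.
Premise 1 is O(submit_permit -> not summon_witness); contrapositively O(summon_witness -> not submit_permit). Since O(summon_witness) holds, K gives O(not submit_permit).
Premise 8, O(lock_door -> submit_permit), contraposes to O(not submit_permit -> not lock_door); with O(not submit_permit) we get O(not lock_door).
The contrapositive of premise 3 (O(ping_server -> lock_door)) is O(not lock_door -> not ping_server), and O(not lock_door) is already established, so O(not ping_server).
Premise 4, O(close_hatch -> ping_server), contraposes to O(not ping_server -> not close_hatch); with O(not ping_server) we get O(not close_hatch).
The contrapositive of premise 12 (O(not withhold_statement -> close_hatch)) is O(not close_hatch -> withhold_statement), and O(not close_hatch) is already established, so O(withhold_statement).
The contrapositive of premise 6 (O(not submit_shipment -> not withhold_statement)) is O(withhold_statement -> submit_shipment), and O(withhold_statement) is already established, so O(submit_shipment).
So O(submit_shipment) holds — submit_shipment is obligatory. None of the other listed options is made obligatory by any chain of premises.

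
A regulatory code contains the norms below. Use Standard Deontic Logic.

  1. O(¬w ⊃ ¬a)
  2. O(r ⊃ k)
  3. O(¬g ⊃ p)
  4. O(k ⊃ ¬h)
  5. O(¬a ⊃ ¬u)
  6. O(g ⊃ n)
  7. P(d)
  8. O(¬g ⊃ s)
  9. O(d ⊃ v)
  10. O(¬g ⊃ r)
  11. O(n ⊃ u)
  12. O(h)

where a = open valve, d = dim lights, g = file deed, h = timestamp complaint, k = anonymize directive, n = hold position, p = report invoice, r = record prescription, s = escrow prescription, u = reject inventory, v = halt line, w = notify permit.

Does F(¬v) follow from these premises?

Premise 9 is O(d ⊃ v), but O(d) is not derivable from the premises (the permission P(d) asserts only ¬O(¬d), not O(d)), so it does not yield O(v).
No other premise forces O(v). An ideal world satisfying every premise can still have ¬v true, so F(¬v) is not derivable.

No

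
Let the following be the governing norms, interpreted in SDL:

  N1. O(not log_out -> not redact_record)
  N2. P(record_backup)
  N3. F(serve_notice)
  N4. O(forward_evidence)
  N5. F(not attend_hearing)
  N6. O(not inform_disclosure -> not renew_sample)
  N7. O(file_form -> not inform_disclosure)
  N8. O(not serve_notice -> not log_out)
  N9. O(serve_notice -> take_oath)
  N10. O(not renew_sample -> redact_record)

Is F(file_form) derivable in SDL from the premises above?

Yes

Premise 3 is F(serve_notice), i.e. O(not serve_notice).
From O(not serve_notice) and premise 8, O(not serve_notice -> not log_out), we obtain O(not log_out).
From O(not log_out) and premise 1, O(not log_out -> not redact_record), we obtain O(not redact_record).
Premise 10, O(not renew_sample -> redact_record), contraposes to O(not redact_record -> renew_sample); with O(not redact_record) we get O(renew_sample).
Premise 6, O(not inform_disclosure -> not renew_sample), contraposes to O(renew_sample -> inform_disclosure); with O(renew_sample) we get O(inform_disclosure).
Premise 7 is O(file_form -> not inform_disclosure); contrapositively O(inform_disclosure -> not file_form). Since O(inform_disclosure) holds, K gives O(not file_form).
Premises 2, 4, 5, 9 do not contribute to this derivation.
So O(not file_form) holds, i.e. F(file_form). The claim follows.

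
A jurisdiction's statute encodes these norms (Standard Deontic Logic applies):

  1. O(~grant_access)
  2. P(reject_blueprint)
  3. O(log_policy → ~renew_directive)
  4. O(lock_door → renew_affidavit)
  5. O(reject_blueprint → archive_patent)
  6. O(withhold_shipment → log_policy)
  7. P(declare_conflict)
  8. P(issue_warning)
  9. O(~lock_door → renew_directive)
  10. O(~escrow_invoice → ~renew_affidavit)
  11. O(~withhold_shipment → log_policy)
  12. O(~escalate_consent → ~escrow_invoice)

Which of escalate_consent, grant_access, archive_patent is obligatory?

escalate_consent

By case analysis on ~withhold_shipment: premise 11 gives O(~withhold_shipment → log_policy) and premise 6 gives O(withhold_shipment → log_policy), so O(log_policy) either way.
With premise 3, O(log_policy → ~renew_directive), the K-axiom yields O(~renew_directive).
Premise 9, O(~lock_door → renew_directive), contraposes to O(~renew_directive → lock_door); with O(~renew_directive) we get O(lock_door).
Premise 4 is O(lock_door → renew_affidavit); since O(lock_door), deontic closure gives O(renew_affidavit).
Premise 10, O(~escrow_invoice → ~renew_affidavit), contraposes to O(renew_affidavit → escrow_invoice); with O(renew_affidavit) we get O(escrow_invoice).
Premise 12, O(~escalate_consent → ~escrow_invoice), contraposes to O(escrow_invoice → escalate_consent); with O(escrow_invoice) we get O(escalate_consent).
So O(escalate_consent) holds — escalate_consent is obligatory. None of the other listed options is made obligatory by any chain of premises.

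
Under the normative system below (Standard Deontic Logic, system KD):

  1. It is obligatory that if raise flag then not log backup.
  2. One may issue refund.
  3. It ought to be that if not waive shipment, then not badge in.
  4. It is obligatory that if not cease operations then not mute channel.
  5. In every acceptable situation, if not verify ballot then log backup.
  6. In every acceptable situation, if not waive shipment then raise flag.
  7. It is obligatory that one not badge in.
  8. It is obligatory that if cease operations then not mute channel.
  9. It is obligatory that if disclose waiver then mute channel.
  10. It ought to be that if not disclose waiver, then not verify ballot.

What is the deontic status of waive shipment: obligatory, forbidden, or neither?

Obligatory

By case analysis on cease_operations: premise 8 gives O(cease_operations → ¬mute_channel) and premise 4 gives O(¬cease_operations → ¬mute_channel), so O(¬mute_channel) either way.
Premise 9 is O(disclose_waiver → mute_channel); contrapositively O(¬mute_channel → ¬disclose_waiver). Since O(¬mute_channel) holds, K gives O(¬disclose_waiver).
Premise 10 is O(¬disclose_waiver → ¬verify_ballot); since O(¬disclose_waiver), deontic closure gives O(¬verify_ballot).
Premise 5 is O(¬verify_ballot → log_backup); since O(¬verify_ballot), deontic closure gives O(log_backup).
Premise 1, O(raise_flag → ¬log_backup), contraposes to O(log_backup → ¬raise_flag); with O(log_backup) we get O(¬raise_flag).
Premise 6, O(¬waive_shipment → raise_flag), contraposes to O(¬raise_flag → waive_shipment); with O(¬raise_flag) we get O(waive_shipment).
Premises 2, 3, 7 do not contribute to this derivation.
Hence waive_shipment is obligatory.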